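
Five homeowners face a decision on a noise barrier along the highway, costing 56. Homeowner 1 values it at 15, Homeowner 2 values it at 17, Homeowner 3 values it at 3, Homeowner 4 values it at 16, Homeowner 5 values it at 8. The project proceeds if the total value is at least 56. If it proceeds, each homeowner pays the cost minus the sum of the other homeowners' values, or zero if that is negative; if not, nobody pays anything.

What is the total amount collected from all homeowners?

44

Total value 59 ≥ cost 56, so it is built.
Homeowner 1: others sum to 44; max(0, 56 - 44) = 12.
Homeowner 2: others sum to 42; max(0, 56 - 42) = 14.
Homeowner 3: others sum to 56; max(0, 56 - 56) = 0.
Homeowner 4: others sum to 43; max(0, 56 - 43) = 13.
Homeowner 5: others sum to 51; max(0, 56 - 51) = 5.
Total collected = 12 + 14 + 0 + 13 + 5 = 44.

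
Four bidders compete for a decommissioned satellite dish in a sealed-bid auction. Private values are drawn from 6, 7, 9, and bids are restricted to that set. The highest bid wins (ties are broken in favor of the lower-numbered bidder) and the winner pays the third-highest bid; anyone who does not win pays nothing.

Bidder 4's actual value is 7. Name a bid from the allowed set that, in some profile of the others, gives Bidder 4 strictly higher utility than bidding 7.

9

Suppose Bidder 1 bids 6, Bidder 2 bids 6 and Bidder 3 bids 7.
Bid 7: loses, pays 0, utility 0.
Bid 9: wins, pays 6, utility 7 - 6 = 1.
So bidding 9 beats truth here (1 > 0).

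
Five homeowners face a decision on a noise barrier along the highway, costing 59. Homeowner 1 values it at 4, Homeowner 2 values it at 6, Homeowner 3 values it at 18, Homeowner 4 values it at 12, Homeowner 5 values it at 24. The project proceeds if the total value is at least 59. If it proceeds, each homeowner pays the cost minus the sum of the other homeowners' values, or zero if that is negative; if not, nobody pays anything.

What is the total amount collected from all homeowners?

40

Total value 64 ≥ cost 59, so it is built.
Homeowner 1: others sum to 60; max(0, 59 - 60) = 0.
Homeowner 2: others sum to 58; max(0, 59 - 58) = 1.
Homeowner 3: others sum to 46; max(0, 59 - 46) = 13.
Homeowner 4: others sum to 52; max(0, 59 - 52) = 7.
Homeowner 5: others sum to 40; max(0, 59 - 40) = 19.
Total collected = 0 + 1 + 13 + 7 + 19 = 40.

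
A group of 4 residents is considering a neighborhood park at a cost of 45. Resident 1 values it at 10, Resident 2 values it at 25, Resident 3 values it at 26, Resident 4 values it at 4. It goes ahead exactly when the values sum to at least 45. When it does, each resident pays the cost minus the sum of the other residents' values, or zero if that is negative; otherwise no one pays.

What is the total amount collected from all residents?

11

Total value 65 ≥ cost 45, so it is built.
Resident 1: others sum to 55; max(0, 45 - 55) = 0.
Resident 2: others sum to 40; max(0, 45 - 40) = 5.
Resident 3: others sum to 39; max(0, 45 - 39) = 6.
Resident 4: others sum to 61; max(0, 45 - 61) = 0.
Total collected = 0 + 5 + 6 + 0 = 11.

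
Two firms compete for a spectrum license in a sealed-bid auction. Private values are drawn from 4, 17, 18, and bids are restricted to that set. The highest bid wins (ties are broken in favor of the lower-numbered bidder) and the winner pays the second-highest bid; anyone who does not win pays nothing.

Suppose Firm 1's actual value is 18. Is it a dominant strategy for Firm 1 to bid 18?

Yes

Check each profile of the others' bids and compare truth against every alternative bid.
Others bid (4): truth gives 14, best alternative gives 14.
Others bid (17): truth gives 1, best alternative gives 1.
Others bid (18): truth gives 0, best alternative gives 0.
In every case the truthful bid is at least as good as any alternative, so it is a dominant strategy.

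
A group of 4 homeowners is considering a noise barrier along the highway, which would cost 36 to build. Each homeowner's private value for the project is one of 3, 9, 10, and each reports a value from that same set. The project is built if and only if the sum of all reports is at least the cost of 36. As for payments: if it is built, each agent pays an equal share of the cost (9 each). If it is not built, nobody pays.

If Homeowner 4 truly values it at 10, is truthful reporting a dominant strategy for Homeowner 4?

Yes

Check each profile of the others' reports and compare truth against every alternative report.
Others report (9, 9, 9): truth gives 1, best alternative gives 1.
Others report (9, 9, 10): truth gives 1, best alternative gives 1.
Others report (9, 10, 9): truth gives 1, best alternative gives 1.
Others report (9, 10, 10): truth gives 1, best alternative gives 1.
Others report (10, 9, 9): truth gives 1, best alternative gives 1.
Others report (10, 9, 10): truth gives 1, best alternative gives 1.
(Remaining 21 profiles checked similarly; truth is weakly best in each.)
In every case the truthful report is at least as good as any alternative, so it is a dominant strategy.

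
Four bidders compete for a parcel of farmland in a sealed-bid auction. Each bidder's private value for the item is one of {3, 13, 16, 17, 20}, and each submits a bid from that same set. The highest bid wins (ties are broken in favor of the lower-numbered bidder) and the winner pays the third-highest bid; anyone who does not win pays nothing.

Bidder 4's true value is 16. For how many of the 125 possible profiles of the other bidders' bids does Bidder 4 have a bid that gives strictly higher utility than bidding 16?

Others bid (3, 3, 16): truth gives 0; bid 17 gives 13 > 0. Violating.
Others bid (3, 3, 17): truth gives 0; bid 20 gives 13 > 0. Violating.
Others bid (3, 13, 16): truth gives 0; bid 17 gives 3 > 0. Violating.
Others bid (3, 13, 17): truth gives 0; bid 20 gives 3 > 0. Violating.
Others bid (3, 3, 3): truth gives 13; no alternative beats it.
Others bid (3, 3, 13): truth gives 13; no alternative beats it.
(Checking all 125 profiles: 24 have a profitable deviation, 101 do not.)

24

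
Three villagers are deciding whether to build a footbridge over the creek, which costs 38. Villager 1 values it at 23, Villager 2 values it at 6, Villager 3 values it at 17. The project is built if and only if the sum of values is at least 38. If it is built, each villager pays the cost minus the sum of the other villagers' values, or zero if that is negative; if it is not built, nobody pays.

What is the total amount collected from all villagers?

Total value 46 ≥ cost 38, so it is built.
Villager 1: others sum to 23; max(0, 38 - 23) = 15.
Villager 2: others sum to 40; max(0, 38 - 40) = 0.
Villager 3: others sum to 29; max(0, 38 - 29) = 9.
Total collected = 15 + 0 + 9 = 24.

24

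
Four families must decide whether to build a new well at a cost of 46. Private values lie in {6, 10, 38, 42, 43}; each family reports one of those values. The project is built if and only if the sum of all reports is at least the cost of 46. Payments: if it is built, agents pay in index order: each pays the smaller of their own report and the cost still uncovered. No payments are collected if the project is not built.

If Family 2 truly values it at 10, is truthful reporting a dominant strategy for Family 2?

No

Consider the case where Family 1 reports 6, Family 3 reports 6 and Family 4 reports 38.
Truthful report 10: project built, pays 10, utility 10 - 10 = 0.
Report 6 instead: project built, pays 6, utility 10 - 6 = 4.
Since 4 > 0, reporting 6 is strictly better here, so truthful reporting is not dominant.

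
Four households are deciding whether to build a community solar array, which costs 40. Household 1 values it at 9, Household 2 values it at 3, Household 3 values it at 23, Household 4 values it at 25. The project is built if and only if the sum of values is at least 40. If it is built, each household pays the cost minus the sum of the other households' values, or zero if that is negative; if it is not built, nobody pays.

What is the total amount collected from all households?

Total value 60 ≥ cost 40, so it is built.
Household 1: others sum to 51; max(0, 40 - 51) = 0.
Household 2: others sum to 57; max(0, 40 - 57) = 0.
Household 3: others sum to 37; max(0, 40 - 37) = 3.
Household 4: others sum to 35; max(0, 40 - 35) = 5.
Total collected = 0 + 0 + 3 + 5 = 8.

8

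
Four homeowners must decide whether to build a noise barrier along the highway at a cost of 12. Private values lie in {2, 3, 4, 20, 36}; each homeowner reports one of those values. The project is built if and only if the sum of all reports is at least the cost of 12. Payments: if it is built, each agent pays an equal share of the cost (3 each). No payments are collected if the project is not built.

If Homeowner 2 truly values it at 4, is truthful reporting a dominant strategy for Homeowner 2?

Consider the case where Homeowner 1 reports 2, Homeowner 3 reports 2 and Homeowner 4 reports 2.
Truthful report 4: project not built, utility 0.
Report 20 instead: project built, pays 3, utility 4 - 3 = 1.
Since 1 > 0, reporting 20 is strictly better here, so truthful reporting is not dominant.

No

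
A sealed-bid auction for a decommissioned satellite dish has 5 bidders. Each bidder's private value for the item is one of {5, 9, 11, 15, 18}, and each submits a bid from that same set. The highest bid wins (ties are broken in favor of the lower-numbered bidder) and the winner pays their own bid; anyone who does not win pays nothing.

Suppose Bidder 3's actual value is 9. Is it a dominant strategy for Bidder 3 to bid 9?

Yes

Check each profile of the others' bids and compare truth against every alternative bid.
Others bid (5, 5, 5, 5): truth gives 0, best alternative gives 0.
Others bid (5, 5, 5, 9): truth gives 0, best alternative gives 0.
Others bid (5, 5, 5, 11): truth gives 0, best alternative gives 0.
Others bid (5, 5, 5, 15): truth gives 0, best alternative gives 0.
Others bid (5, 5, 5, 18): truth gives 0, best alternative gives 0.
Others bid (5, 5, 9, 5): truth gives 0, best alternative gives 0.
(Remaining 619 profiles checked similarly; truth is weakly best in each.)
In every case the truthful bid is at least as good as any alternative, so it is a dominant strategy.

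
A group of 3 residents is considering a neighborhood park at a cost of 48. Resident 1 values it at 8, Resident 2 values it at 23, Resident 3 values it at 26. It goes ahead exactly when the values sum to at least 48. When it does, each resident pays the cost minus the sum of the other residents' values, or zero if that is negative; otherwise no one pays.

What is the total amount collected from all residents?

Total value 57 ≥ cost 48, so it is built.
Resident 1: others sum to 49; max(0, 48 - 49) = 0.
Resident 2: others sum to 34; max(0, 48 - 34) = 14.
Resident 3: others sum to 31; max(0, 48 - 31) = 17.
Total collected = 0 + 14 + 17 = 31.

31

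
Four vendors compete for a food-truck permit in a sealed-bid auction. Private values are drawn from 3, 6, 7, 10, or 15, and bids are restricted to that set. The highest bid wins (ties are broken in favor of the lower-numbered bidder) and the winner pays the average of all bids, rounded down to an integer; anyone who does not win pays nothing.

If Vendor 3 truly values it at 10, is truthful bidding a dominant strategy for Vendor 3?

No

Consider the case where Vendor 1 bids 3, Vendor 2 bids 3 and Vendor 4 bids 3.
Truthful bid 10: wins, pays 4, utility 10 - 4 = 6.
Bid 6 instead: wins, pays 3, utility 10 - 3 = 7.
Since 7 > 6, bidding 6 is strictly better here, so truthful bidding is not dominant.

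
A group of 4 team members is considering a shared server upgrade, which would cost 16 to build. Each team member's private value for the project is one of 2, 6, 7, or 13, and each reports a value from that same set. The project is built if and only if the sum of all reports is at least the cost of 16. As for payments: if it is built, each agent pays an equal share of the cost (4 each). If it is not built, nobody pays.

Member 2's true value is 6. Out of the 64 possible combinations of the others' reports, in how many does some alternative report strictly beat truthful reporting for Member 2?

Others report (2, 2, 2): truth gives 0; report 13 gives 2 > 0. Violating.
Others report (2, 2, 6): truth gives 2; no alternative beats it.
Others report (2, 2, 7): truth gives 2; no alternative beats it.
(Checking all 64 profiles: 1 has a profitable deviation, 63 do not.)

1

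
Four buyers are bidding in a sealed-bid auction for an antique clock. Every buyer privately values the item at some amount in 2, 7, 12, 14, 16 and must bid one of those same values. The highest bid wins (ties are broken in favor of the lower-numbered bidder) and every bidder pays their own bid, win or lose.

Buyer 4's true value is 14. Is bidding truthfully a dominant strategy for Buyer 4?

Consider the case where Buyer 1 bids 2, Buyer 2 bids 2 and Buyer 3 bids 2.
Truthful bid 14: wins, pays 14, utility 14 - 14 = 0.
Bid 7 instead: wins, pays 7, utility 14 - 7 = 7.
Since 7 > 0, bidding 7 is strictly better here, so truthful bidding is not dominant.

No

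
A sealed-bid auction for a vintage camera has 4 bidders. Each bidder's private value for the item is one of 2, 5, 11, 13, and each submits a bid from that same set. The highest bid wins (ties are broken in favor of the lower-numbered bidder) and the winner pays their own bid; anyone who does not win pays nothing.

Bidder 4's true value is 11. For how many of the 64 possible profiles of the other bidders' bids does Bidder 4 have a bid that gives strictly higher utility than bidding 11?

Others bid (2, 2, 2): truth gives 0; bid 5 gives 6 > 0. Violating.
Others bid (2, 2, 5): truth gives 0; no alternative beats it.
Others bid (2, 2, 11): truth gives 0; no alternative beats it.
(Checking all 64 profiles: 1 has a profitable deviation, 63 do not.)

1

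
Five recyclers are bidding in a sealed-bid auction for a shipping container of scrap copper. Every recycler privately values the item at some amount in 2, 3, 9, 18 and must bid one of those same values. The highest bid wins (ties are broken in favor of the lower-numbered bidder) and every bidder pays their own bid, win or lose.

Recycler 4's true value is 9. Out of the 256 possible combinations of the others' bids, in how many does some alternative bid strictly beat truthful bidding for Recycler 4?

234

Others bid (2, 2, 2, 2): truth gives 0; bid 3 gives 6 > 0. Violating.
Others bid (2, 2, 2, 3): truth gives 0; bid 3 gives 6 > 0. Violating.
Others bid (2, 2, 2, 18): truth gives -9; bid 2 gives -2 > -9. Violating.
Others bid (2, 2, 3, 18): truth gives -9; bid 2 gives -2 > -9. Violating.
Others bid (2, 2, 2, 9): truth gives 0; no alternative beats it.
Others bid (2, 2, 3, 2): truth gives 0; no alternative beats it.
(Checking all 256 profiles: 234 have a profitable deviation, 22 do not.)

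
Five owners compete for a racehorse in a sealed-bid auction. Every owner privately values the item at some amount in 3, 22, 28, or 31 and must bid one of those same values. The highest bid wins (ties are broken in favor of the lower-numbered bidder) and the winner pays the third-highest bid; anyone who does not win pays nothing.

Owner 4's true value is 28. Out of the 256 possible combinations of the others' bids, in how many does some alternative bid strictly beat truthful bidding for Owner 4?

32

Others bid (3, 3, 3, 31): truth gives 0; bid 31 gives 25 > 0. Violating.
Others bid (3, 3, 22, 31): truth gives 0; bid 31 gives 6 > 0. Violating.
Others bid (3, 3, 28, 3): truth gives 0; bid 31 gives 25 > 0. Violating.
Others bid (3, 3, 28, 22): truth gives 0; bid 31 gives 6 > 0. Violating.
Others bid (3, 3, 3, 3): truth gives 25; no alternative beats it.
Others bid (3, 3, 3, 22): truth gives 25; no alternative beats it.
(Checking all 256 profiles: 32 have a profitable deviation, 224 do not.)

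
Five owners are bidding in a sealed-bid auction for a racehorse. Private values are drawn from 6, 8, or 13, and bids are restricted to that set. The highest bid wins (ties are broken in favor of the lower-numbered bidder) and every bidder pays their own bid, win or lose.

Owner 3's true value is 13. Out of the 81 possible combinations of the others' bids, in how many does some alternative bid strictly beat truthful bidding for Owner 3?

Others bid (6, 6, 6, 6): truth gives 0; bid 8 gives 5 > 0. Violating.
Others bid (6, 6, 6, 8): truth gives 0; bid 8 gives 5 > 0. Violating.
Others bid (6, 6, 8, 6): truth gives 0; bid 8 gives 5 > 0. Violating.
Others bid (6, 6, 8, 8): truth gives 0; bid 8 gives 5 > 0. Violating.
Others bid (6, 6, 6, 13): truth gives 0; no alternative beats it.
Others bid (6, 6, 8, 13): truth gives 0; no alternative beats it.
(Checking all 81 profiles: 49 have a profitable deviation, 32 do not.)

49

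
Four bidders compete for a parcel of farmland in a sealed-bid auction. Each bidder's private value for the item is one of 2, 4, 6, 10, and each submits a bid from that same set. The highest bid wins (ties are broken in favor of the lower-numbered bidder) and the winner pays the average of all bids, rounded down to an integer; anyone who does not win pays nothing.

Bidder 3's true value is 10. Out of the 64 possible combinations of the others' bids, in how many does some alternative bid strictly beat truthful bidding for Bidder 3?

Others bid (2, 2, 2): truth gives 6; bid 4 gives 8 > 6. Violating.
Others bid (2, 2, 4): truth gives 6; bid 4 gives 7 > 6. Violating.
Others bid (2, 2, 6): truth gives 5; bid 6 gives 6 > 5. Violating.
Others bid (2, 4, 2): truth gives 6; bid 6 gives 7 > 6. Violating.
Others bid (2, 2, 10): truth gives 4; no alternative beats it.
Others bid (2, 4, 10): truth gives 4; no alternative beats it.
(Checking all 64 profiles: 12 have a profitable deviation, 52 do not.)

12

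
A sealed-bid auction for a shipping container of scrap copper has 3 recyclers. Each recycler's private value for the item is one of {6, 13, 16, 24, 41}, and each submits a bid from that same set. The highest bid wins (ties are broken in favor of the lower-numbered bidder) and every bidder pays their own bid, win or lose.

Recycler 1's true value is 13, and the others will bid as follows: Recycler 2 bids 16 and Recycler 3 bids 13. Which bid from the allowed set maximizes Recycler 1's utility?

16

Bid 6: loses but pays 6, utility -6.
Bid 13: loses but pays 13, utility -13.
Bid 16: wins, pays 16, utility 13 - 16 = -3.
Bid 24: wins, pays 24, utility 13 - 24 = -11.
Bid 41: wins, pays 41, utility 13 - 41 = -28.
The best choice is 16 with utility -3.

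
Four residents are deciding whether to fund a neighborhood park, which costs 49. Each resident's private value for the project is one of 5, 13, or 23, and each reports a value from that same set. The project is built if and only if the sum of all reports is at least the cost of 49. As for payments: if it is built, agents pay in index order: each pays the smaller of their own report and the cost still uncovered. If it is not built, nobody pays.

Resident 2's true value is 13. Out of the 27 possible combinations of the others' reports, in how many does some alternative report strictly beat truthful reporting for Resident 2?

Others report (5, 23, 23): truth gives 0; report 5 gives 8 > 0. Violating.
Others report (13, 13, 23): truth gives 0; report 5 gives 8 > 0. Violating.
Others report (13, 23, 13): truth gives 0; report 5 gives 8 > 0. Violating.
Others report (13, 23, 23): truth gives 0; report 5 gives 8 > 0. Violating.
Others report (5, 5, 5): truth gives 0; no alternative beats it.
Others report (5, 5, 13): truth gives 0; no alternative beats it.
(Checking all 27 profiles: 10 have a profitable deviation, 17 do not.)

10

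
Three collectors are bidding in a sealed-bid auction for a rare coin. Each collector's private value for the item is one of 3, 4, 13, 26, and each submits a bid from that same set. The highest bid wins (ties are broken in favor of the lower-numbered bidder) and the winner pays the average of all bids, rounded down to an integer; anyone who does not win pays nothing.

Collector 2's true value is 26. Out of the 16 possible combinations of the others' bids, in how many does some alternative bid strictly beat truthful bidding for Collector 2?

6

Others bid (3, 3): truth gives 16; bid 4 gives 23 > 16. Violating.
Others bid (3, 4): truth gives 15; bid 4 gives 23 > 15. Violating.
Others bid (3, 13): truth gives 12; bid 13 gives 17 > 12. Violating.
Others bid (4, 3): truth gives 15; bid 13 gives 20 > 15. Violating.
Others bid (3, 26): truth gives 8; no alternative beats it.
Others bid (4, 26): truth gives 8; no alternative beats it.
(Checking all 16 profiles: 6 have a profitable deviation, 10 do not.)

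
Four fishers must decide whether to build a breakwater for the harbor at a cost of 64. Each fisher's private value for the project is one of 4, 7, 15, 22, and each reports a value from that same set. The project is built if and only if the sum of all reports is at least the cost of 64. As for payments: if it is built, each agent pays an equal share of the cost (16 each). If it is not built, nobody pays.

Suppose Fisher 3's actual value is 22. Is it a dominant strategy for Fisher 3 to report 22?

Yes

Check each profile of the others' reports and compare truth against every alternative report.
Others report (4, 22, 22): truth gives 6, best alternative gives 0.
Others report (7, 15, 22): truth gives 6, best alternative gives 0.
Others report (7, 22, 15): truth gives 6, best alternative gives 0.
Others report (15, 7, 22): truth gives 6, best alternative gives 0.
Others report (15, 15, 15): truth gives 6, best alternative gives 0.
Others report (15, 22, 7): truth gives 6, best alternative gives 0.
(Remaining 58 profiles checked similarly; truth is weakly best in each.)
In every case the truthful report is at least as good as any alternative, so it is a dominant strategy.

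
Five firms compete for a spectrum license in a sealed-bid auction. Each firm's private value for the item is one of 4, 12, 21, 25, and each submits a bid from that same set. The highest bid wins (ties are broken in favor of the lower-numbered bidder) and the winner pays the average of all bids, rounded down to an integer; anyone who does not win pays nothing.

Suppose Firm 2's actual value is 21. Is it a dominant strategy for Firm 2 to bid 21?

Consider the case where Firm 1 bids 4, Firm 3 bids 4, Firm 4 bids 4 and Firm 5 bids 4.
Truthful bid 21: wins, pays 7, utility 21 - 7 = 14.
Bid 12 instead: wins, pays 5, utility 21 - 5 = 16.
Since 16 > 14, bidding 12 is strictly better here, so truthful bidding is not dominant.

No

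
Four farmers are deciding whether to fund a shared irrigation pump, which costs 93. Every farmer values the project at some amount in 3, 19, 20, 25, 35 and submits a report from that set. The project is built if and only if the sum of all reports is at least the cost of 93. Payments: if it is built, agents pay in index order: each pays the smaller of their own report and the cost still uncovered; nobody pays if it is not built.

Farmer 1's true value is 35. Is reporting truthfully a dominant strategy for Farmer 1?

Consider the case where Farmer 2 reports 3, Farmer 3 reports 35 and Farmer 4 reports 35.
Truthful report 35: project built, pays 35, utility 35 - 35 = 0.
Report 20 instead: project built, pays 20, utility 35 - 20 = 15.
Since 15 > 0, reporting 20 is strictly better here, so truthful reporting is not dominant.

No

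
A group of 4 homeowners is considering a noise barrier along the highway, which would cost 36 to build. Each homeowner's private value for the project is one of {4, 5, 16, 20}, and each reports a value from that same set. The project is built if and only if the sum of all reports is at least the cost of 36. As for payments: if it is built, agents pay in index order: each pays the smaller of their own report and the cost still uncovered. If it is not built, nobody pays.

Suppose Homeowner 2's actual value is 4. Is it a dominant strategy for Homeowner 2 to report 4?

Check each profile of the others' reports and compare truth against every alternative report.
Others report (4, 16, 16): truth gives 0, best alternative gives -1.
Others report (4, 16, 20): truth gives 0, best alternative gives -1.
Others report (4, 20, 16): truth gives 0, best alternative gives -1.
Others report (4, 20, 20): truth gives 0, best alternative gives -1.
Others report (5, 16, 16): truth gives 0, best alternative gives -1.
Others report (5, 16, 20): truth gives 0, best alternative gives -1.
(Remaining 58 profiles checked similarly; truth is weakly best in each.)
In every case the truthful report is at least as good as any alternative, so it is a dominant strategy.

Yes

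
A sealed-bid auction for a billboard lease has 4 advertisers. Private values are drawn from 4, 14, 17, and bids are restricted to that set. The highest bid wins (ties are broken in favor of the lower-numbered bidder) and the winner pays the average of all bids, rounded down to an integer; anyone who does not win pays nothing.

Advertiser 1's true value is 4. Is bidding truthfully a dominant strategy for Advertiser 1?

Check each profile of the others' bids and compare truth against every alternative bid.
Others bid (14, 14, 14): truth gives 0, best alternative gives -10.
Others bid (4, 14, 14): truth gives 0, best alternative gives -7.
Others bid (14, 4, 14): truth gives 0, best alternative gives -7.
Others bid (14, 14, 4): truth gives 0, best alternative gives -7.
Others bid (4, 4, 14): truth gives 0, best alternative gives -5.
Others bid (4, 14, 4): truth gives 0, best alternative gives -5.
(Remaining 21 profiles checked similarly; truth is weakly best in each.)
In every case the truthful bid is at least as good as any alternative, so it is a dominant strategy.

Yes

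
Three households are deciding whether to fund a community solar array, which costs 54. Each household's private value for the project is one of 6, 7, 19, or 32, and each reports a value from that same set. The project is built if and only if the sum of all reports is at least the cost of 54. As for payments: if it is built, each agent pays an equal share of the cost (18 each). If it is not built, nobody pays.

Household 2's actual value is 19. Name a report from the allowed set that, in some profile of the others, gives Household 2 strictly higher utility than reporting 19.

32

Suppose Household 1 reports 6 and Household 3 reports 19.
Report 19: project not built, utility 0.
Report 32: project built, pays 18, utility 19 - 18 = 1.
So reporting 32 beats truth here (1 > 0).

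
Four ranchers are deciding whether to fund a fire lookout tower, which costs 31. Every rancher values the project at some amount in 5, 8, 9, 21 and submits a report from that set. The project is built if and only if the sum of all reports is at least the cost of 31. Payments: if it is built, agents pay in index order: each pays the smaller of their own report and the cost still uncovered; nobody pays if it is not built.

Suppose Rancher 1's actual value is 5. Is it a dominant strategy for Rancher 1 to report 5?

Yes

Check each profile of the others' reports and compare truth against every alternative report.
Others report (5, 5, 21): truth gives 0, best alternative gives -3.
Others report (5, 8, 21): truth gives 0, best alternative gives -3.
Others report (5, 9, 9): truth gives 0, best alternative gives -3.
Others report (5, 9, 21): truth gives 0, best alternative gives -3.
Others report (5, 21, 5): truth gives 0, best alternative gives -3.
Others report (5, 21, 8): truth gives 0, best alternative gives -3.
(Remaining 58 profiles checked similarly; truth is weakly best in each.)
In every case the truthful report is at least as good as any alternative, so it is a dominant strategy.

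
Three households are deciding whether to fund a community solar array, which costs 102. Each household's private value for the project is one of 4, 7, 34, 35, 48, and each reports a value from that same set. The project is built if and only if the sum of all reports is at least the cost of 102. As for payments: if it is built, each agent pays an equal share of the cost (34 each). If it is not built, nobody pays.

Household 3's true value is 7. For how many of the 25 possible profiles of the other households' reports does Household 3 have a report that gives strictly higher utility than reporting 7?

1

Others report (48, 48): truth gives -27; report 4 gives 0 > -27. Violating.
Others report (4, 4): truth gives 0; no alternative beats it.
Others report (4, 7): truth gives 0; no alternative beats it.
(Checking all 25 profiles: 1 has a profitable deviation, 24 do not.)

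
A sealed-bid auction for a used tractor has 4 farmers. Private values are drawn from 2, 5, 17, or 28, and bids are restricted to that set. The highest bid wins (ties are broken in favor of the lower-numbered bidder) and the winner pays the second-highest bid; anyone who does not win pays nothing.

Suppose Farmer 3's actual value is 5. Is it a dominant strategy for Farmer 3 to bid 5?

Yes

Check each profile of the others' bids and compare truth against every alternative bid.
Others bid (2, 2, 2): truth gives 3, best alternative gives 3.
Others bid (2, 2, 5): truth gives 0, best alternative gives 0.
Others bid (2, 2, 17): truth gives 0, best alternative gives 0.
Others bid (2, 2, 28): truth gives 0, best alternative gives 0.
Others bid (2, 5, 2): truth gives 0, best alternative gives 0.
Others bid (2, 5, 5): truth gives 0, best alternative gives 0.
(Remaining 58 profiles checked similarly; truth is weakly best in each.)
In every case the truthful bid is at least as good as any alternative, so it is a dominant strategy.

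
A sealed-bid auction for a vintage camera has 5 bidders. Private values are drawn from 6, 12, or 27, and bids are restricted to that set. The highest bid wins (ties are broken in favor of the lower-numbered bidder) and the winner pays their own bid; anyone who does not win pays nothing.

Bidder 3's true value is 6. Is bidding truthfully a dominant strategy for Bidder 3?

Check each profile of the others' bids and compare truth against every alternative bid.
Others bid (6, 6, 6, 6): truth gives 0, best alternative gives -6.
Others bid (6, 6, 6, 12): truth gives 0, best alternative gives -6.
Others bid (6, 6, 12, 6): truth gives 0, best alternative gives -6.
Others bid (6, 6, 12, 12): truth gives 0, best alternative gives -6.
Others bid (6, 6, 6, 27): truth gives 0, best alternative gives 0.
Others bid (6, 6, 12, 27): truth gives 0, best alternative gives 0.
(Remaining 75 profiles checked similarly; truth is weakly best in each.)
In every case the truthful bid is at least as good as any alternative, so it is a dominant strategy.

Yes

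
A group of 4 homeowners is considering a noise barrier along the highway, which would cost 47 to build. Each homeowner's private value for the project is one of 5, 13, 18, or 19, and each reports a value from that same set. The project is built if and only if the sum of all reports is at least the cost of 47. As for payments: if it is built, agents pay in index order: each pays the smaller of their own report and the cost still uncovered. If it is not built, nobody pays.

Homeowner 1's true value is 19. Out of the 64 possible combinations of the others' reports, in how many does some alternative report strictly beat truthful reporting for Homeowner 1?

57

Others report (5, 5, 19): truth gives 0; report 18 gives 1 > 0. Violating.
Others report (5, 13, 13): truth gives 0; report 18 gives 1 > 0. Violating.
Others report (5, 13, 18): truth gives 0; report 13 gives 6 > 0. Violating.
Others report (5, 13, 19): truth gives 0; report 13 gives 6 > 0. Violating.
Others report (5, 5, 5): truth gives 0; no alternative beats it.
Others report (5, 5, 13): truth gives 0; no alternative beats it.
(Checking all 64 profiles: 57 have a profitable deviation, 7 do not.)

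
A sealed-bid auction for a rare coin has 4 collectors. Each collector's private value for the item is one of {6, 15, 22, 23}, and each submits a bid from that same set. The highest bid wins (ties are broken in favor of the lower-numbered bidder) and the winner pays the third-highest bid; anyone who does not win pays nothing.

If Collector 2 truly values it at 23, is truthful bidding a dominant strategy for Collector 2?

Yes

Check each profile of the others' bids and compare truth against every alternative bid.
Others bid (6, 6, 23): truth gives 17, best alternative gives 0.
Others bid (6, 23, 6): truth gives 17, best alternative gives 0.
Others bid (22, 6, 6): truth gives 17, best alternative gives 0.
Others bid (6, 15, 23): truth gives 8, best alternative gives 0.
Others bid (6, 23, 15): truth gives 8, best alternative gives 0.
Others bid (15, 6, 23): truth gives 8, best alternative gives 0.
(Remaining 58 profiles checked similarly; truth is weakly best in each.)
In every case the truthful bid is at least as good as any alternative, so it is a dominant strategy.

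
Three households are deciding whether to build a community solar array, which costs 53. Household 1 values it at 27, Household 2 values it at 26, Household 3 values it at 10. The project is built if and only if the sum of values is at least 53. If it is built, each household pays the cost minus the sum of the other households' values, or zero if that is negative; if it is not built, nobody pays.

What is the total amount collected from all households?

Total value 63 ≥ cost 53, so it is built.
Household 1: others sum to 36; max(0, 53 - 36) = 17.
Household 2: others sum to 37; max(0, 53 - 37) = 16.
Household 3: others sum to 53; max(0, 53 - 53) = 0.
Total collected = 17 + 16 + 0 = 33.

33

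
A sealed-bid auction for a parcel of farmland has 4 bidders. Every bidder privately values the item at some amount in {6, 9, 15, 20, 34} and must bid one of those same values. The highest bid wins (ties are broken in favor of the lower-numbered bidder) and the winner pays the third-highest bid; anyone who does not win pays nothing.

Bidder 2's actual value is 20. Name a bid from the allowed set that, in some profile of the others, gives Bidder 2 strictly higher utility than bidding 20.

34

Suppose Bidder 1 bids 6, Bidder 3 bids 6 and Bidder 4 bids 34.
Bid 20: loses, pays 0, utility 0.
Bid 34: wins, pays 6, utility 20 - 6 = 14.
So bidding 34 beats truth here (14 > 0).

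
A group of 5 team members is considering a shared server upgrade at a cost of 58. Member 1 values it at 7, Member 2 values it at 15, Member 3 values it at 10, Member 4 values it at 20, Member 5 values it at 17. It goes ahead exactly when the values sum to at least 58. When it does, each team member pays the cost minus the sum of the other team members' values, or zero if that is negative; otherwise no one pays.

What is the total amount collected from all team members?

19

Total value 69 ≥ cost 58, so it is built.
Member 1: others sum to 62; max(0, 58 - 62) = 0.
Member 2: others sum to 54; max(0, 58 - 54) = 4.
Member 3: others sum to 59; max(0, 58 - 59) = 0.
Member 4: others sum to 49; max(0, 58 - 49) = 9.
Member 5: others sum to 52; max(0, 58 - 52) = 6.
Total collected = 0 + 4 + 0 + 9 + 6 = 19.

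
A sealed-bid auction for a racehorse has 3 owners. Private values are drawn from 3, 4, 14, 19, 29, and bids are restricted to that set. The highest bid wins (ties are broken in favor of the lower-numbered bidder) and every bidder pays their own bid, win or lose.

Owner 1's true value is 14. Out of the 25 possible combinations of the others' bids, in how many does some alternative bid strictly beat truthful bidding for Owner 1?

20

Others bid (3, 3): truth gives 0; bid 3 gives 11 > 0. Violating.
Others bid (3, 4): truth gives 0; bid 4 gives 10 > 0. Violating.
Others bid (3, 19): truth gives -14; bid 3 gives -3 > -14. Violating.
Others bid (3, 29): truth gives -14; bid 3 gives -3 > -14. Violating.
Others bid (3, 14): truth gives 0; no alternative beats it.
Others bid (4, 14): truth gives 0; no alternative beats it.
(Checking all 25 profiles: 20 have a profitable deviation, 5 do not.)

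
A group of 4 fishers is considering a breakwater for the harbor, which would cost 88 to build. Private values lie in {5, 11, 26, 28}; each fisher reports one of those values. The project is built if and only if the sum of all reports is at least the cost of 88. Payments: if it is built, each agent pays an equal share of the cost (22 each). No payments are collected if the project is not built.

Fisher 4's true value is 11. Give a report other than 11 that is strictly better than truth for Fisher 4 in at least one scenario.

5

Suppose Fisher 1 reports 26, Fisher 2 reports 26 and Fisher 3 reports 26.
Report 11: project built, pays 22, utility 11 - 22 = -11.
Report 5: project not built, utility 0.
So reporting 5 beats truth here (0 > -11).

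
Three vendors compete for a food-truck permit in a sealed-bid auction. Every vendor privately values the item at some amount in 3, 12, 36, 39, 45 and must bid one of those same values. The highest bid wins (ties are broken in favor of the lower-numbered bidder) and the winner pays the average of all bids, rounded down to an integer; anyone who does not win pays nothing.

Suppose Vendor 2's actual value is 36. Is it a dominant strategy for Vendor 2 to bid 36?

No

Consider the case where Vendor 1 bids 3 and Vendor 3 bids 3.
Truthful bid 36: wins, pays 14, utility 36 - 14 = 22.
Bid 12 instead: wins, pays 6, utility 36 - 6 = 30.
Since 30 > 22, bidding 12 is strictly better here, so truthful bidding is not dominant.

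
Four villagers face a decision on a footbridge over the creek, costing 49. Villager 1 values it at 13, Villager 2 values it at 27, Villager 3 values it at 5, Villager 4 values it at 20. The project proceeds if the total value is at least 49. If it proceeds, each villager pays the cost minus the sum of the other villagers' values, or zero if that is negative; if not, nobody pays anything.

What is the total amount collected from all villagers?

Total value 65 ≥ cost 49, so it is built.
Villager 1: others sum to 52; max(0, 49 - 52) = 0.
Villager 2: others sum to 38; max(0, 49 - 38) = 11.
Villager 3: others sum to 60; max(0, 49 - 60) = 0.
Villager 4: others sum to 45; max(0, 49 - 45) = 4.
Total collected = 0 + 11 + 0 + 4 = 15.

15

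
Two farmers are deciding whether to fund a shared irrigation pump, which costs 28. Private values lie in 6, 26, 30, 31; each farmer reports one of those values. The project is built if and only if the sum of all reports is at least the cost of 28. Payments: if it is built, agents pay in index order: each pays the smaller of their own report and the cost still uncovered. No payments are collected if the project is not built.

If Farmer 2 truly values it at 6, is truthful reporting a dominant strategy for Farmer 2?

Check each profile of the others' reports and compare truth against every alternative report.
Others report (6): truth gives 0, best alternative gives -16.
Others report (30): truth gives 6, best alternative gives 6.
Others report (31): truth gives 6, best alternative gives 6.
Others report (26): truth gives 4, best alternative gives 4.
In every case the truthful report is at least as good as any alternative, so it is a dominant strategy.

Yes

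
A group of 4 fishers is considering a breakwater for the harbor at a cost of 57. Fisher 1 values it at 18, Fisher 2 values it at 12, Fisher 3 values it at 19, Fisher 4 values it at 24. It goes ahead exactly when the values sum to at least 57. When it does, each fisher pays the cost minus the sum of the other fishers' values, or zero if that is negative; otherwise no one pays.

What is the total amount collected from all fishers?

13

Total value 73 ≥ cost 57, so it is built.
Fisher 1: others sum to 55; max(0, 57 - 55) = 2.
Fisher 2: others sum to 61; max(0, 57 - 61) = 0.
Fisher 3: others sum to 54; max(0, 57 - 54) = 3.
Fisher 4: others sum to 49; max(0, 57 - 49) = 8.
Total collected = 2 + 0 + 3 + 8 = 13.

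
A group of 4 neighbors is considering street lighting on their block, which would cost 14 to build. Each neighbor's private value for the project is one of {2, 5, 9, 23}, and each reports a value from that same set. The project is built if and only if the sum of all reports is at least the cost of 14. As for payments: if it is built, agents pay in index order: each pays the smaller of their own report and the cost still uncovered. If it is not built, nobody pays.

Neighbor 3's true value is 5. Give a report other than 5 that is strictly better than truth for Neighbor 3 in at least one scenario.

2

Suppose Neighbor 1 reports 2, Neighbor 2 reports 2 and Neighbor 4 reports 9.
Report 5: project built, pays 5, utility 5 - 5 = 0.
Report 2: project built, pays 2, utility 5 - 2 = 3.
So reporting 2 beats truth here (3 > 0).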